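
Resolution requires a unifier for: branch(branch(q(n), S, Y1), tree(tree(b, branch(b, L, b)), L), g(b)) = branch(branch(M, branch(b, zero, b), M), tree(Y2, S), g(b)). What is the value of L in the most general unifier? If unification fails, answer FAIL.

branch(b, zero, b)

Decompose branch/3: branch(q(n), S, Y1) = branch(M, branch(b, zero, b), M),  tree(tree(b, branch(b, L, b)), L) = tree(Y2, S),  g(b) = g(b).
Decompose branch/3: q(n) = M,  S = branch(b, zero, b),  Y1 = M.
Bind M := q(n); substituting into the one remaining equation that mentions M gives: Y1 = q(n).
Bind S := branch(b, zero, b); substituting into the one remaining equation that mentions S gives: tree(tree(b, branch(b, L, b)), L) = tree(Y2, branch(b, zero, b)).
Bind Y1 := q(n); no other remaining equation mentions Y1.
Decompose tree/2: tree(b, branch(b, L, b)) = Y2,  L = branch(b, zero, b).
Bind Y2 := tree(b, branch(b, L, b)); no other remaining equation mentions Y2.
Bind L := branch(b, zero, b); no other remaining equation mentions L. Substituting into the earlier binding gives Y2 := tree(b, branch(b, branch(b, zero, b), b)).
Delete trivial equation g(b) = g(b).
MGU = { M ↦ q(n), S ↦ branch(b, zero, b), Y1 ↦ q(n), Y2 ↦ tree(b, branch(b, branch(b, zero, b), b)), L ↦ branch(b, zero, b) }, so L ↦ branch(b, zero, b).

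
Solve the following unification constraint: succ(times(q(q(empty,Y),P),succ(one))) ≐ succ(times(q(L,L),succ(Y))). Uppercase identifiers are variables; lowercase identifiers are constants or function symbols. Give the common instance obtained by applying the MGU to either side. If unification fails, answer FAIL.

Decompose succ/1: times(q(q(empty,Y),P),succ(one)) ≐ times(q(L,L),succ(Y)).
Decompose times/2: q(q(empty,Y),P) ≐ q(L,L),  succ(one) ≐ succ(Y).
Decompose q/2: q(empty,Y) ≐ L,  P ≐ L.
Bind L := q(empty,Y); substituting into the one remaining equation that mentions L gives: P ≐ q(empty,Y).
Bind P := q(empty,Y); no other remaining equation mentions P.
Decompose succ/1: one ≐ Y.
Bind Y := one. Substituting into the earlier bindings gives L := q(empty,one), P := q(empty,one).
Applying the MGU to either side gives succ(times(q(q(empty,one),q(empty,one)),succ(one))).

succ(times(q(q(empty,one),q(empty,one)),succ(one)))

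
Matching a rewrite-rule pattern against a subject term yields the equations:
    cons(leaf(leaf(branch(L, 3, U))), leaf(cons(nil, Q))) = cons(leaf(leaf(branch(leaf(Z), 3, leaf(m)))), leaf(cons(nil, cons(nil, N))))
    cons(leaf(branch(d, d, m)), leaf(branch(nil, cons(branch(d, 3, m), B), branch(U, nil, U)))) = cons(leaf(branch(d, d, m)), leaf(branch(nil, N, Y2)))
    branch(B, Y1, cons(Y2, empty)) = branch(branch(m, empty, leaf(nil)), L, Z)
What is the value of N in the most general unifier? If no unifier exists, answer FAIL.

Decompose cons/2: leaf(leaf(branch(L, 3, U))) = leaf(leaf(branch(leaf(Z), 3, leaf(m)))),  leaf(cons(nil, Q)) = leaf(cons(nil, cons(nil, N))).
Decompose leaf/1: leaf(branch(L, 3, U)) = leaf(branch(leaf(Z), 3, leaf(m))).
Decompose leaf/1: branch(L, 3, U) = branch(leaf(Z), 3, leaf(m)).
Decompose branch/3: L = leaf(Z),  3 = 3,  U = leaf(m).
Bind L := leaf(Z); substituting into the one remaining equation that mentions L gives: branch(B, Y1, cons(Y2, empty)) = branch(branch(m, empty, leaf(nil)), leaf(Z), Z).
Delete trivial equation 3 = 3.
Bind U := leaf(m); substituting into the one remaining equation that mentions U gives: cons(leaf(branch(d, d, m)), leaf(branch(nil, cons(branch(d, 3, m), B), branch(leaf(m), nil, leaf(m))))) = cons(leaf(branch(d, d, m)), leaf(branch(nil, N, Y2))).
Decompose leaf/1: cons(nil, Q) = cons(nil, cons(nil, N)).
Decompose cons/2: nil = nil,  Q = cons(nil, N).
Delete trivial equation nil = nil.
Bind Q := cons(nil, N); no other remaining equation mentions Q.
Decompose cons/2: leaf(branch(d, d, m)) = leaf(branch(d, d, m)),  leaf(branch(nil, cons(branch(d, 3, m), B), branch(leaf(m), nil, leaf(m)))) = leaf(branch(nil, N, Y2)).
Delete trivial equation leaf(branch(d, d, m)) = leaf(branch(d, d, m)).
Decompose leaf/1: branch(nil, cons(branch(d, 3, m), B), branch(leaf(m), nil, leaf(m))) = branch(nil, N, Y2).
Decompose branch/3: nil = nil,  cons(branch(d, 3, m), B) = N,  branch(leaf(m), nil, leaf(m)) = Y2.
Delete trivial equation nil = nil.
Bind N := cons(branch(d, 3, m), B); no other remaining equation mentions N. Substituting into the earlier binding gives Q := cons(nil, cons(branch(d, 3, m), B)).
Bind Y2 := branch(leaf(m), nil, leaf(m)); substituting into the remaining equation gives: branch(B, Y1, cons(branch(leaf(m), nil, leaf(m)), empty)) = branch(branch(m, empty, leaf(nil)), leaf(Z), Z).
Decompose branch/3: B = branch(m, empty, leaf(nil)),  Y1 = leaf(Z),  cons(branch(leaf(m), nil, leaf(m)), empty) = Z.
Bind B := branch(m, empty, leaf(nil)); no other remaining equation mentions B. Substituting into the earlier bindings gives Q := cons(nil, cons(branch(d, 3, m), branch(m, empty, leaf(nil)))), N := cons(branch(d, 3, m), branch(m, empty, leaf(nil))).
Bind Y1 := leaf(Z); no other remaining equation mentions Y1.
Bind Z := cons(branch(leaf(m), nil, leaf(m)), empty). Substituting into the earlier bindings gives L := leaf(cons(branch(leaf(m), nil, leaf(m)), empty)), Y1 := leaf(cons(branch(leaf(m), nil, leaf(m)), empty)).
MGU = { L -> leaf(cons(branch(leaf(m), nil, leaf(m)), empty)), U -> leaf(m), Q -> cons(nil, cons(branch(d, 3, m), branch(m, empty, leaf(nil)))), N -> cons(branch(d, 3, m), branch(m, empty, leaf(nil))), Y2 -> branch(leaf(m), nil, leaf(m)), B -> branch(m, empty, leaf(nil)), Y1 -> leaf(cons(branch(leaf(m), nil, leaf(m)), empty)), Z -> cons(branch(leaf(m), nil, leaf(m)), empty) }, so N -> cons(branch(d, 3, m), branch(m, empty, leaf(nil))).

cons(branch(d, 3, m), branch(m, empty, leaf(nil)))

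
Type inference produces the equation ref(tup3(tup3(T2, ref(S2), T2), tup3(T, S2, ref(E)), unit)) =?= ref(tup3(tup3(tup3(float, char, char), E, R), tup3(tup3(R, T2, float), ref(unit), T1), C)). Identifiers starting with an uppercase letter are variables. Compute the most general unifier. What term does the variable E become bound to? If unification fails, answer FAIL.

Decompose ref/1: tup3(tup3(T2, ref(S2), T2), tup3(T, S2, ref(E)), unit) =?= tup3(tup3(tup3(float, char, char), E, R), tup3(tup3(R, T2, float), ref(unit), T1), C).
Decompose tup3/3: tup3(T2, ref(S2), T2) =?= tup3(tup3(float, char, char), E, R),  tup3(T, S2, ref(E)) =?= tup3(tup3(R, T2, float), ref(unit), T1),  unit =?= C.
Decompose tup3/3: T2 =?= tup3(float, char, char),  ref(S2) =?= E,  T2 =?= R.
Bind T2 := tup3(float, char, char); substituting into the 2 remaining equations that mention T2 gives: tup3(float, char, char) =?= R,  tup3(T, S2, ref(E)) =?= tup3(tup3(R, tup3(float, char, char), float), ref(unit), T1).
Bind E := ref(S2); substituting into the one remaining equation that mentions E gives: tup3(T, S2, ref(ref(S2))) =?= tup3(tup3(R, tup3(float, char, char), float), ref(unit), T1).
Bind R := tup3(float, char, char); substituting into the one remaining equation that mentions R gives: tup3(T, S2, ref(ref(S2))) =?= tup3(tup3(tup3(float, char, char), tup3(float, char, char), float), ref(unit), T1).
Decompose tup3/3: T =?= tup3(tup3(float, char, char), tup3(float, char, char), float),  S2 =?= ref(unit),  ref(ref(S2)) =?= T1.
Bind T := tup3(tup3(float, char, char), tup3(float, char, char), float); no other remaining equation mentions T.
Bind S2 := ref(unit); substituting into the one remaining equation that mentions S2 gives: ref(ref(ref(unit))) =?= T1. Substituting into the earlier binding gives E := ref(ref(unit)).
Bind T1 := ref(ref(ref(unit))); no other remaining equation mentions T1.
Bind C := unit.
MGU = { T2 ↦ tup3(float, char, char), E ↦ ref(ref(unit)), R ↦ tup3(float, char, char), T ↦ tup3(tup3(float, char, char), tup3(float, char, char), float), S2 ↦ ref(unit), T1 ↦ ref(ref(ref(unit))), C ↦ unit }, so E ↦ ref(ref(unit)).

ref(ref(unit))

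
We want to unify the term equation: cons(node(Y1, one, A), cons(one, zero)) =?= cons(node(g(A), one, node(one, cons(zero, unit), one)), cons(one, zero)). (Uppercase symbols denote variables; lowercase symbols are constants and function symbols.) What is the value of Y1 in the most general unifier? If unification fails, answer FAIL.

Decompose cons/2: node(Y1, one, A) =?= node(g(A), one, node(one, cons(zero, unit), one)),  cons(one, zero) =?= cons(one, zero).
Decompose node/3: Y1 =?= g(A),  one =?= one,  A =?= node(one, cons(zero, unit), one).
Bind Y1 := g(A); no other remaining equation mentions Y1.
Delete trivial equation one =?= one.
Bind A := node(one, cons(zero, unit), one); no other remaining equation mentions A. Substituting into the earlier binding gives Y1 := g(node(one, cons(zero, unit), one)).
Delete trivial equation cons(one, zero) =?= cons(one, zero).
MGU = { Y1 := g(node(one, cons(zero, unit), one)), A := node(one, cons(zero, unit), one) }, so Y1 := g(node(one, cons(zero, unit), one)).

g(node(one, cons(zero, unit), one))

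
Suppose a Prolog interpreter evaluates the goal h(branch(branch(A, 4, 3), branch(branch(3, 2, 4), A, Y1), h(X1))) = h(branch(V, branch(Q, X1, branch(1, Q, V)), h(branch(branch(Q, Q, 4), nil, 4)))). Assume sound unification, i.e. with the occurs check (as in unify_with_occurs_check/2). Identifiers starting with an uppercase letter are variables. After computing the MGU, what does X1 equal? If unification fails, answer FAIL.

branch(branch(branch(3, 2, 4), branch(3, 2, 4), 4), nil, 4)

Decompose h/1: branch(branch(A, 4, 3), branch(branch(3, 2, 4), A, Y1), h(X1)) = branch(V, branch(Q, X1, branch(1, Q, V)), h(branch(branch(Q, Q, 4), nil, 4))).
Decompose branch/3: branch(A, 4, 3) = V,  branch(branch(3, 2, 4), A, Y1) = branch(Q, X1, branch(1, Q, V)),  h(X1) = h(branch(branch(Q, Q, 4), nil, 4)).
Bind V := branch(A, 4, 3); substituting into the one remaining equation that mentions V gives: branch(branch(3, 2, 4), A, Y1) = branch(Q, X1, branch(1, Q, branch(A, 4, 3))).
Decompose branch/3: branch(3, 2, 4) = Q,  A = X1,  Y1 = branch(1, Q, branch(A, 4, 3)).
Bind Q := branch(3, 2, 4); substituting into the 2 remaining equations that mention Q gives: Y1 = branch(1, branch(3, 2, 4), branch(A, 4, 3)),  h(X1) = h(branch(branch(branch(3, 2, 4), branch(3, 2, 4), 4), nil, 4)).
Bind A := X1; substituting into the one remaining equation that mentions A gives: Y1 = branch(1, branch(3, 2, 4), branch(X1, 4, 3)). Substituting into the earlier binding gives V := branch(X1, 4, 3).
Bind Y1 := branch(1, branch(3, 2, 4), branch(X1, 4, 3)); no other remaining equation mentions Y1.
Decompose h/1: X1 = branch(branch(branch(3, 2, 4), branch(3, 2, 4), 4), nil, 4).
Bind X1 := branch(branch(branch(3, 2, 4), branch(3, 2, 4), 4), nil, 4). Substituting into the earlier bindings gives V := branch(branch(branch(branch(3, 2, 4), branch(3, 2, 4), 4), nil, 4), 4, 3), A := branch(branch(branch(3, 2, 4), branch(3, 2, 4), 4), nil, 4), Y1 := branch(1, branch(3, 2, 4), branch(branch(branch(branch(3, 2, 4), branch(3, 2, 4), 4), nil, 4), 4, 3)).
MGU = { V = branch(branch(branch(branch(3, 2, 4), branch(3, 2, 4), 4), nil, 4), 4, 3), Q = branch(3, 2, 4), A = branch(branch(branch(3, 2, 4), branch(3, 2, 4), 4), nil, 4), Y1 = branch(1, branch(3, 2, 4), branch(branch(branch(branch(3, 2, 4), branch(3, 2, 4), 4), nil, 4), 4, 3)), X1 = branch(branch(branch(3, 2, 4), branch(3, 2, 4), 4), nil, 4) }, so X1 = branch(branch(branch(3, 2, 4), branch(3, 2, 4), 4), nil, 4).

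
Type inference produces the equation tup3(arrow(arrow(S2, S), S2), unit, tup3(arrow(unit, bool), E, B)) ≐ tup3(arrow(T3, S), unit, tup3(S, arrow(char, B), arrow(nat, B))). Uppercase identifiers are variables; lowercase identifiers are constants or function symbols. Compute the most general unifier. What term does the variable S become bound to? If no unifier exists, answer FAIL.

Decompose tup3/3: arrow(arrow(S2, S), S2) ≐ arrow(T3, S),  unit ≐ unit,  tup3(arrow(unit, bool), E, B) ≐ tup3(S, arrow(char, B), arrow(nat, B)).
Decompose arrow/2: arrow(S2, S) ≐ T3,  S2 ≐ S.
Bind T3 := arrow(S2, S); no other remaining equation mentions T3.
Bind S2 := S; no other remaining equation mentions S2. Substituting into the earlier binding gives T3 := arrow(S, S).
Delete trivial equation unit ≐ unit.
Decompose tup3/3: arrow(unit, bool) ≐ S,  E ≐ arrow(char, B),  B ≐ arrow(nat, B).
Bind S := arrow(unit, bool); no other remaining equation mentions S. Substituting into the earlier bindings gives T3 := arrow(arrow(unit, bool), arrow(unit, bool)), S2 := arrow(unit, bool).
Bind E := arrow(char, B); no other remaining equation mentions E.
Occurs check fails: B occurs in arrow(nat, B); the equation B ≐ arrow(nat, B) has no finite solution.

FAIL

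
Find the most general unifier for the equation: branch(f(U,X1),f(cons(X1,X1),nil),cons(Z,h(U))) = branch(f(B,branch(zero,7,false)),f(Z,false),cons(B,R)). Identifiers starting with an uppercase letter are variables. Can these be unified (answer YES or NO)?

Decompose branch/3: f(U,X1) = f(B,branch(zero,7,false)),  f(cons(X1,X1),nil) = f(Z,false),  cons(Z,h(U)) = cons(B,R).
Decompose f/2: U = B,  X1 = branch(zero,7,false).
Bind U := B; substituting into the one remaining equation that mentions U gives: cons(Z,h(B)) = cons(B,R).
Bind X1 := branch(zero,7,false); substituting into the one remaining equation that mentions X1 gives: f(cons(branch(zero,7,false),branch(zero,7,false)),nil) = f(Z,false).
Decompose f/2: cons(branch(zero,7,false),branch(zero,7,false)) = Z,  nil = false.
Bind Z := cons(branch(zero,7,false),branch(zero,7,false)); substituting into the one remaining equation that mentions Z gives: cons(cons(branch(zero,7,false),branch(zero,7,false)),h(B)) = cons(B,R).
Clash: constants nil and false differ; no unifier exists.

NO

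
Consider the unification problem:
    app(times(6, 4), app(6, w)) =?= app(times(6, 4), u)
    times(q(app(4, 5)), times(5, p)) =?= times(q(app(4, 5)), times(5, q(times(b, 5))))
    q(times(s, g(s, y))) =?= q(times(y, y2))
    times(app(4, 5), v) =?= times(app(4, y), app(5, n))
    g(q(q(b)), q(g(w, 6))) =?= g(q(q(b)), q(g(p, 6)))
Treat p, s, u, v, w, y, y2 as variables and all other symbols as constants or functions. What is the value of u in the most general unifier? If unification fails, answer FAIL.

Decompose app/2: times(6, 4) =?= times(6, 4),  app(6, w) =?= u.
Delete trivial equation times(6, 4) =?= times(6, 4).
Bind u := app(6, w); no other remaining equation mentions u.
Decompose times/2: q(app(4, 5)) =?= q(app(4, 5)),  times(5, p) =?= times(5, q(times(b, 5))).
Delete trivial equation q(app(4, 5)) =?= q(app(4, 5)).
Decompose times/2: 5 =?= 5,  p =?= q(times(b, 5)).
Delete trivial equation 5 =?= 5.
Bind p := q(times(b, 5)); substituting into the one remaining equation that mentions p gives: g(q(q(b)), q(g(w, 6))) =?= g(q(q(b)), q(g(q(times(b, 5)), 6))).
Decompose q/1: times(s, g(s, y)) =?= times(y, y2).
Decompose times/2: s =?= y,  g(s, y) =?= y2.
Bind s := y; substituting into the one remaining equation that mentions s gives: g(y, y) =?= y2.
Bind y2 := g(y, y); no other remaining equation mentions y2.
Decompose times/2: app(4, 5) =?= app(4, y),  v =?= app(5, n).
Decompose app/2: 4 =?= 4,  5 =?= y.
Delete trivial equation 4 =?= 4.
Bind y := 5; no other remaining equation mentions y. Substituting into the earlier bindings gives s := 5, y2 := g(5, 5).
Bind v := app(5, n); no other remaining equation mentions v.
Decompose g/2: q(q(b)) =?= q(q(b)),  q(g(w, 6)) =?= q(g(q(times(b, 5)), 6)).
Delete trivial equation q(q(b)) =?= q(q(b)).
Decompose q/1: g(w, 6) =?= g(q(times(b, 5)), 6).
Decompose g/2: w =?= q(times(b, 5)),  6 =?= 6.
Bind w := q(times(b, 5)); no other remaining equation mentions w. Substituting into the earlier binding gives u := app(6, q(times(b, 5))).
Delete trivial equation 6 =?= 6.
MGU = { u := app(6, q(times(b, 5))), p := q(times(b, 5)), s := 5, y2 := g(5, 5), y := 5, v := app(5, n), w := q(times(b, 5)) }, so u := app(6, q(times(b, 5))).

app(6, q(times(b, 5)))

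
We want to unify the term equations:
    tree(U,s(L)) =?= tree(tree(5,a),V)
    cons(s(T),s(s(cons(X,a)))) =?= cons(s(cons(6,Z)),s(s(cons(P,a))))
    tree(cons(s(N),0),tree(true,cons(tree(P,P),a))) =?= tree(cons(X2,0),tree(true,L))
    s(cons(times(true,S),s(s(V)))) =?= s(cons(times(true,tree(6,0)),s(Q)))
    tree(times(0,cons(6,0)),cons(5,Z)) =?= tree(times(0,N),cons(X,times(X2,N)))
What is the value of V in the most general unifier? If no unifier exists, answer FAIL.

Decompose tree/2: U =?= tree(5,a),  s(L) =?= V.
Bind U := tree(5,a); no other remaining equation mentions U.
Bind V := s(L); substituting into the one remaining equation that mentions V gives: s(cons(times(true,S),s(s(s(L))))) =?= s(cons(times(true,tree(6,0)),s(Q))).
Decompose cons/2: s(T) =?= s(cons(6,Z)),  s(s(cons(X,a))) =?= s(s(cons(P,a))).
Decompose s/1: T =?= cons(6,Z).
Bind T := cons(6,Z); no other remaining equation mentions T.
Decompose s/1: s(cons(X,a)) =?= s(cons(P,a)).
Decompose s/1: cons(X,a) =?= cons(P,a).
Decompose cons/2: X =?= P,  a =?= a.
Bind X := P; substituting into the one remaining equation that mentions X gives: tree(times(0,cons(6,0)),cons(5,Z)) =?= tree(times(0,N),cons(P,times(X2,N))).
Delete trivial equation a =?= a.
Decompose tree/2: cons(s(N),0) =?= cons(X2,0),  tree(true,cons(tree(P,P),a)) =?= tree(true,L).
Decompose cons/2: s(N) =?= X2,  0 =?= 0.
Bind X2 := s(N); substituting into the one remaining equation that mentions X2 gives: tree(times(0,cons(6,0)),cons(5,Z)) =?= tree(times(0,N),cons(P,times(s(N),N))).
Delete trivial equation 0 =?= 0.
Decompose tree/2: true =?= true,  cons(tree(P,P),a) =?= L.
Delete trivial equation true =?= true.
Bind L := cons(tree(P,P),a); substituting into the one remaining equation that mentions L gives: s(cons(times(true,S),s(s(s(cons(tree(P,P),a)))))) =?= s(cons(times(true,tree(6,0)),s(Q))). Substituting into the earlier binding gives V := s(cons(tree(P,P),a)).
Decompose s/1: cons(times(true,S),s(s(s(cons(tree(P,P),a))))) =?= cons(times(true,tree(6,0)),s(Q)).
Decompose cons/2: times(true,S) =?= times(true,tree(6,0)),  s(s(s(cons(tree(P,P),a)))) =?= s(Q).
Decompose times/2: true =?= true,  S =?= tree(6,0).
Delete trivial equation true =?= true.
Bind S := tree(6,0); no other remaining equation mentions S.
Decompose s/1: s(s(cons(tree(P,P),a))) =?= Q.
Bind Q := s(s(cons(tree(P,P),a))); no other remaining equation mentions Q.
Decompose tree/2: times(0,cons(6,0)) =?= times(0,N),  cons(5,Z) =?= cons(P,times(s(N),N)).
Decompose times/2: 0 =?= 0,  cons(6,0) =?= N.
Delete trivial equation 0 =?= 0.
Bind N := cons(6,0); substituting into the remaining equation gives: cons(5,Z) =?= cons(P,times(s(cons(6,0)),cons(6,0))). Substituting into the earlier binding gives X2 := s(cons(6,0)).
Decompose cons/2: 5 =?= P,  Z =?= times(s(cons(6,0)),cons(6,0)).
Bind P := 5; no other remaining equation mentions P. Substituting into the earlier bindings gives V := s(cons(tree(5,5),a)), X := 5, L := cons(tree(5,5),a), Q := s(s(cons(tree(5,5),a))).
Bind Z := times(s(cons(6,0)),cons(6,0)). Substituting into the earlier binding gives T := cons(6,times(s(cons(6,0)),cons(6,0))).
MGU = { U -> tree(5,a), V -> s(cons(tree(5,5),a)), T -> cons(6,times(s(cons(6,0)),cons(6,0))), X -> 5, X2 -> s(cons(6,0)), L -> cons(tree(5,5),a), S -> tree(6,0), Q -> s(s(cons(tree(5,5),a))), N -> cons(6,0), P -> 5, Z -> times(s(cons(6,0)),cons(6,0)) }, so V -> s(cons(tree(5,5),a)).

s(cons(tree(5,5),a))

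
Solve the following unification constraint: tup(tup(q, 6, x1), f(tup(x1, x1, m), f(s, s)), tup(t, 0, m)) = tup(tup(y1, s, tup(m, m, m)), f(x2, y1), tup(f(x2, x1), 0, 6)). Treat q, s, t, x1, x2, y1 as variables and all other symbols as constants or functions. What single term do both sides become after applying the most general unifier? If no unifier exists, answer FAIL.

FAIL

Decompose tup/3: tup(q, 6, x1) = tup(y1, s, tup(m, m, m)),  f(tup(x1, x1, m), f(s, s)) = f(x2, y1),  tup(t, 0, m) = tup(f(x2, x1), 0, 6).
Decompose tup/3: q = y1,  6 = s,  x1 = tup(m, m, m).
Bind q := y1; no other remaining equation mentions q.
Bind s := 6; substituting into the one remaining equation that mentions s gives: f(tup(x1, x1, m), f(6, 6)) = f(x2, y1).
Bind x1 := tup(m, m, m); substituting into the remaining equations gives: f(tup(tup(m, m, m), tup(m, m, m), m), f(6, 6)) = f(x2, y1),  tup(t, 0, m) = tup(f(x2, tup(m, m, m)), 0, 6).
Decompose f/2: tup(tup(m, m, m), tup(m, m, m), m) = x2,  f(6, 6) = y1.
Bind x2 := tup(tup(m, m, m), tup(m, m, m), m); substituting into the one remaining equation that mentions x2 gives: tup(t, 0, m) = tup(f(tup(tup(m, m, m), tup(m, m, m), m), tup(m, m, m)), 0, 6).
Bind y1 := f(6, 6); no other remaining equation mentions y1. Substituting into the earlier binding gives q := f(6, 6).
Decompose tup/3: t = f(tup(tup(m, m, m), tup(m, m, m), m), tup(m, m, m)),  0 = 0,  m = 6.
Bind t := f(tup(tup(m, m, m), tup(m, m, m), m), tup(m, m, m)); no other remaining equation mentions t.
Delete trivial equation 0 = 0.
Clash: constants m and 6 differ; no unifier exists.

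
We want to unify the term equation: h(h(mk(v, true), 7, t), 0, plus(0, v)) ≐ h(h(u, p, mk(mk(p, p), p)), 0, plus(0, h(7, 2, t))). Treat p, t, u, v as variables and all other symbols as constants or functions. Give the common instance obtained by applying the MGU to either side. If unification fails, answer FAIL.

Decompose h/3: h(mk(v, true), 7, t) ≐ h(u, p, mk(mk(p, p), p)),  0 ≐ 0,  plus(0, v) ≐ plus(0, h(7, 2, t)).
Decompose h/3: mk(v, true) ≐ u,  7 ≐ p,  t ≐ mk(mk(p, p), p).
Bind u := mk(v, true); no other remaining equation mentions u.
Bind p := 7; substituting into the one remaining equation that mentions p gives: t ≐ mk(mk(7, 7), 7).
Bind t := mk(mk(7, 7), 7); substituting into the one remaining equation that mentions t gives: plus(0, v) ≐ plus(0, h(7, 2, mk(mk(7, 7), 7))).
Delete trivial equation 0 ≐ 0.
Decompose plus/2: 0 ≐ 0,  v ≐ h(7, 2, mk(mk(7, 7), 7)).
Delete trivial equation 0 ≐ 0.
Bind v := h(7, 2, mk(mk(7, 7), 7)). Substituting into the earlier binding gives u := mk(h(7, 2, mk(mk(7, 7), 7)), true).
Applying the MGU to either side gives h(h(mk(h(7, 2, mk(mk(7, 7), 7)), true), 7, mk(mk(7, 7), 7)), 0, plus(0, h(7, 2, mk(mk(7, 7), 7)))).

h(h(mk(h(7, 2, mk(mk(7, 7), 7)), true), 7, mk(mk(7, 7), 7)), 0, plus(0, h(7, 2, mk(mk(7, 7), 7))))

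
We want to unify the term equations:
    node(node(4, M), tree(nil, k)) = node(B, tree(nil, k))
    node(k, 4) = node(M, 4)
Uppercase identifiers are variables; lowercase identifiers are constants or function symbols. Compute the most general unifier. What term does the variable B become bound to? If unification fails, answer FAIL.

node(4, k)

Decompose node/2: node(4, M) = B,  tree(nil, k) = tree(nil, k).
Bind B := node(4, M); no other remaining equation mentions B.
Delete trivial equation tree(nil, k) = tree(nil, k).
Decompose node/2: k = M,  4 = 4.
Bind M := k; no other remaining equation mentions M. Substituting into the earlier binding gives B := node(4, k).
Delete trivial equation 4 = 4.
MGU = { B -> node(4, k), M -> k }, so B -> node(4, k).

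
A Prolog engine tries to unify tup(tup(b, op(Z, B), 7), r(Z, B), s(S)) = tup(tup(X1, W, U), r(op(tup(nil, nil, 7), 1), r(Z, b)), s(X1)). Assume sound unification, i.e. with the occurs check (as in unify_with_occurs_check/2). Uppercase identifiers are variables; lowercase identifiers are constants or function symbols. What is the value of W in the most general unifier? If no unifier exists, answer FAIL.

op(op(tup(nil, nil, 7), 1), r(op(tup(nil, nil, 7), 1), b))

Decompose tup/3: tup(b, op(Z, B), 7) = tup(X1, W, U),  r(Z, B) = r(op(tup(nil, nil, 7), 1), r(Z, b)),  s(S) = s(X1).
Decompose tup/3: b = X1,  op(Z, B) = W,  7 = U.
Bind X1 := b; substituting into the one remaining equation that mentions X1 gives: s(S) = s(b).
Bind W := op(Z, B); no other remaining equation mentions W.
Bind U := 7; no other remaining equation mentions U.
Decompose r/2: Z = op(tup(nil, nil, 7), 1),  B = r(Z, b).
Bind Z := op(tup(nil, nil, 7), 1); substituting into the one remaining equation that mentions Z gives: B = r(op(tup(nil, nil, 7), 1), b). Substituting into the earlier binding gives W := op(op(tup(nil, nil, 7), 1), B).
Bind B := r(op(tup(nil, nil, 7), 1), b); no other remaining equation mentions B. Substituting into the earlier binding gives W := op(op(tup(nil, nil, 7), 1), r(op(tup(nil, nil, 7), 1), b)).
Decompose s/1: S = b.
Bind S := b.
MGU = { X1 = b, W = op(op(tup(nil, nil, 7), 1), r(op(tup(nil, nil, 7), 1), b)), U = 7, Z = op(tup(nil, nil, 7), 1), B = r(op(tup(nil, nil, 7), 1), b), S = b }, so W = op(op(tup(nil, nil, 7), 1), r(op(tup(nil, nil, 7), 1), b)).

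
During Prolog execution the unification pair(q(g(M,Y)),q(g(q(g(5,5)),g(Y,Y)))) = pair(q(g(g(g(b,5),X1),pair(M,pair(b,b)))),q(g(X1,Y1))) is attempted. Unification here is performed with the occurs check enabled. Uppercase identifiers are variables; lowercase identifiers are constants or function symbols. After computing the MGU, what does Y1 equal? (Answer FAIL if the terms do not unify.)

Decompose pair/2: q(g(M,Y)) = q(g(g(g(b,5),X1),pair(M,pair(b,b)))),  q(g(q(g(5,5)),g(Y,Y))) = q(g(X1,Y1)).
Decompose q/1: g(M,Y) = g(g(g(b,5),X1),pair(M,pair(b,b))).
Decompose g/2: M = g(g(b,5),X1),  Y = pair(M,pair(b,b)).
Bind M := g(g(b,5),X1); substituting into the one remaining equation that mentions M gives: Y = pair(g(g(b,5),X1),pair(b,b)).
Bind Y := pair(g(g(b,5),X1),pair(b,b)); substituting into the remaining equation gives: q(g(q(g(5,5)),g(pair(g(g(b,5),X1),pair(b,b)),pair(g(g(b,5),X1),pair(b,b))))) = q(g(X1,Y1)).
Decompose q/1: g(q(g(5,5)),g(pair(g(g(b,5),X1),pair(b,b)),pair(g(g(b,5),X1),pair(b,b)))) = g(X1,Y1).
Decompose g/2: q(g(5,5)) = X1,  g(pair(g(g(b,5),X1),pair(b,b)),pair(g(g(b,5),X1),pair(b,b))) = Y1.
Bind X1 := q(g(5,5)); substituting into the remaining equation gives: g(pair(g(g(b,5),q(g(5,5))),pair(b,b)),pair(g(g(b,5),q(g(5,5))),pair(b,b))) = Y1. Substituting into the earlier bindings gives M := g(g(b,5),q(g(5,5))), Y := pair(g(g(b,5),q(g(5,5))),pair(b,b)).
Bind Y1 := g(pair(g(g(b,5),q(g(5,5))),pair(b,b)),pair(g(g(b,5),q(g(5,5))),pair(b,b))).
MGU = { M ↦ g(g(b,5),q(g(5,5))), Y ↦ pair(g(g(b,5),q(g(5,5))),pair(b,b)), X1 ↦ q(g(5,5)), Y1 ↦ g(pair(g(g(b,5),q(g(5,5))),pair(b,b)),pair(g(g(b,5),q(g(5,5))),pair(b,b))) }, so Y1 ↦ g(pair(g(g(b,5),q(g(5,5))),pair(b,b)),pair(g(g(b,5),q(g(5,5))),pair(b,b))).

g(pair(g(g(b,5),q(g(5,5))),pair(b,b)),pair(g(g(b,5),q(g(5,5))),pair(b,b)))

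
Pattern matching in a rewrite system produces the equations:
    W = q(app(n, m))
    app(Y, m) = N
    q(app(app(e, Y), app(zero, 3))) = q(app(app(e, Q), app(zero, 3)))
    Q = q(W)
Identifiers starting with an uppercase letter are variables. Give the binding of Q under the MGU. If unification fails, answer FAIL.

Bind W := q(app(n, m)); substituting into the one remaining equation that mentions W gives: Q = q(q(app(n, m))).
Bind N := app(Y, m); no other remaining equation mentions N.
Decompose q/1: app(app(e, Y), app(zero, 3)) = app(app(e, Q), app(zero, 3)).
Decompose app/2: app(e, Y) = app(e, Q),  app(zero, 3) = app(zero, 3).
Decompose app/2: e = e,  Y = Q.
Delete trivial equation e = e.
Bind Y := Q; no other remaining equation mentions Y. Substituting into the earlier binding gives N := app(Q, m).
Delete trivial equation app(zero, 3) = app(zero, 3).
Bind Q := q(q(app(n, m))). Substituting into the earlier bindings gives N := app(q(q(app(n, m))), m), Y := q(q(app(n, m))).
MGU = { W ↦ q(app(n, m)), N ↦ app(q(q(app(n, m))), m), Y ↦ q(q(app(n, m))), Q ↦ q(q(app(n, m))) }, so Q ↦ q(q(app(n, m))).

q(q(app(n, m)))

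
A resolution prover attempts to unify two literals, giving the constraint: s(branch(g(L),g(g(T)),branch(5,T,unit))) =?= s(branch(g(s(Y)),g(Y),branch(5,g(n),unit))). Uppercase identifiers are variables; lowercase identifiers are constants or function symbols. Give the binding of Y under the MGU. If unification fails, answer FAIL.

g(g(n))

Decompose s/1: branch(g(L),g(g(T)),branch(5,T,unit)) =?= branch(g(s(Y)),g(Y),branch(5,g(n),unit)).
Decompose branch/3: g(L) =?= g(s(Y)),  g(g(T)) =?= g(Y),  branch(5,T,unit) =?= branch(5,g(n),unit).
Decompose g/1: L =?= s(Y).
Bind L := s(Y); no other remaining equation mentions L.
Decompose g/1: g(T) =?= Y.
Bind Y := g(T); no other remaining equation mentions Y. Substituting into the earlier binding gives L := s(g(T)).
Decompose branch/3: 5 =?= 5,  T =?= g(n),  unit =?= unit.
Delete trivial equation 5 =?= 5.
Bind T := g(n); no other remaining equation mentions T. Substituting into the earlier bindings gives L := s(g(g(n))), Y := g(g(n)).
Delete trivial equation unit =?= unit.
MGU = { L := s(g(g(n))), Y := g(g(n)), T := g(n) }, so Y := g(g(n)).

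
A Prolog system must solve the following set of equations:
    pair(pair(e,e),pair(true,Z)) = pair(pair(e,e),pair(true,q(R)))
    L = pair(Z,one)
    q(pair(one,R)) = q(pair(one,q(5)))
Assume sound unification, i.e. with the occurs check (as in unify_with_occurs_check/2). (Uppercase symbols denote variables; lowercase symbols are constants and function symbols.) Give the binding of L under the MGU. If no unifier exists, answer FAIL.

pair(q(q(5)),one)

Decompose pair/2: pair(e,e) = pair(e,e),  pair(true,Z) = pair(true,q(R)).
Delete trivial equation pair(e,e) = pair(e,e).
Decompose pair/2: true = true,  Z = q(R).
Delete trivial equation true = true.
Bind Z := q(R); substituting into the one remaining equation that mentions Z gives: L = pair(q(R),one).
Bind L := pair(q(R),one); no other remaining equation mentions L.
Decompose q/1: pair(one,R) = pair(one,q(5)).
Decompose pair/2: one = one,  R = q(5).
Delete trivial equation one = one.
Bind R := q(5). Substituting into the earlier bindings gives Z := q(q(5)), L := pair(q(q(5)),one).
MGU = { Z ↦ q(q(5)), L ↦ pair(q(q(5)),one), R ↦ q(5) }, so L ↦ pair(q(q(5)),one).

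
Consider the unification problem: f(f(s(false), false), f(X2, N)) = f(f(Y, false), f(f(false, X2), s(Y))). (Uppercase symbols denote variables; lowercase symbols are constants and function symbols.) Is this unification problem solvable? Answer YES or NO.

Decompose f/2: f(s(false), false) = f(Y, false),  f(X2, N) = f(f(false, X2), s(Y)).
Decompose f/2: s(false) = Y,  false = false.
Bind Y := s(false); substituting into the one remaining equation that mentions Y gives: f(X2, N) = f(f(false, X2), s(s(false))).
Delete trivial equation false = false.
Decompose f/2: X2 = f(false, X2),  N = s(s(false)).
Occurs check fails: X2 occurs in f(false, X2); the equation X2 = f(false, X2) has no finite solution.

NO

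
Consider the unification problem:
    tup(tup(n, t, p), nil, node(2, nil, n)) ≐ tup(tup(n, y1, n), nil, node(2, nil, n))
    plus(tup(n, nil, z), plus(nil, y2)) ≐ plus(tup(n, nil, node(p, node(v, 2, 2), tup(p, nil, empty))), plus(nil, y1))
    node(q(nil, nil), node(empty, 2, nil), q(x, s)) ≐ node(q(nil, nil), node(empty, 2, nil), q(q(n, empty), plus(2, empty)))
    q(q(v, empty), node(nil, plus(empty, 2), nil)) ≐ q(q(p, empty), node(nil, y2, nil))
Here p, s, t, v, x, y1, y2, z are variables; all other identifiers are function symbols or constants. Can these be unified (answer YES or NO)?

YES

Decompose tup/3: tup(n, t, p) ≐ tup(n, y1, n),  nil ≐ nil,  node(2, nil, n) ≐ node(2, nil, n).
Decompose tup/3: n ≐ n,  t ≐ y1,  p ≐ n.
Delete trivial equation n ≐ n.
Bind t := y1; no other remaining equation mentions t.
Bind p := n; substituting into the 2 remaining equations that mention p gives: plus(tup(n, nil, z), plus(nil, y2)) ≐ plus(tup(n, nil, node(n, node(v, 2, 2), tup(n, nil, empty))), plus(nil, y1)),  q(q(v, empty), node(nil, plus(empty, 2), nil)) ≐ q(q(n, empty), node(nil, y2, nil)).
Delete trivial equation nil ≐ nil.
Delete trivial equation node(2, nil, n) ≐ node(2, nil, n).
Decompose plus/2: tup(n, nil, z) ≐ tup(n, nil, node(n, node(v, 2, 2), tup(n, nil, empty))),  plus(nil, y2) ≐ plus(nil, y1).
Decompose tup/3: n ≐ n,  nil ≐ nil,  z ≐ node(n, node(v, 2, 2), tup(n, nil, empty)).
Delete trivial equation n ≐ n.
Delete trivial equation nil ≐ nil.
Bind z := node(n, node(v, 2, 2), tup(n, nil, empty)); no other remaining equation mentions z.
Decompose plus/2: nil ≐ nil,  y2 ≐ y1.
Delete trivial equation nil ≐ nil.
Bind y2 := y1; substituting into the one remaining equation that mentions y2 gives: q(q(v, empty), node(nil, plus(empty, 2), nil)) ≐ q(q(n, empty), node(nil, y1, nil)).
Decompose node/3: q(nil, nil) ≐ q(nil, nil),  node(empty, 2, nil) ≐ node(empty, 2, nil),  q(x, s) ≐ q(q(n, empty), plus(2, empty)).
Delete trivial equation q(nil, nil) ≐ q(nil, nil).
Delete trivial equation node(empty, 2, nil) ≐ node(empty, 2, nil).
Decompose q/2: x ≐ q(n, empty),  s ≐ plus(2, empty).
Bind x := q(n, empty); no other remaining equation mentions x.
Bind s := plus(2, empty); no other remaining equation mentions s.
Decompose q/2: q(v, empty) ≐ q(n, empty),  node(nil, plus(empty, 2), nil) ≐ node(nil, y1, nil).
Decompose q/2: v ≐ n,  empty ≐ empty.
Bind v := n; no other remaining equation mentions v. Substituting into the earlier binding gives z := node(n, node(n, 2, 2), tup(n, nil, empty)).
Delete trivial equation empty ≐ empty.
Decompose node/3: nil ≐ nil,  plus(empty, 2) ≐ y1,  nil ≐ nil.
Delete trivial equation nil ≐ nil.
Bind y1 := plus(empty, 2); no other remaining equation mentions y1. Substituting into the earlier bindings gives t := plus(empty, 2), y2 := plus(empty, 2).
Delete trivial equation nil ≐ nil.
No equations remain and no clash or occurs-check failure arose, so a unifier exists.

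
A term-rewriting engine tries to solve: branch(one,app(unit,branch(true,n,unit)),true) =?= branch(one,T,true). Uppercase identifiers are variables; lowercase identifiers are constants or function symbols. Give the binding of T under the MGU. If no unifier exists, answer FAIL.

Decompose branch/3: one =?= one,  app(unit,branch(true,n,unit)) =?= T,  true =?= true.
Delete trivial equation one =?= one.
Bind T := app(unit,branch(true,n,unit)); no other remaining equation mentions T.
Delete trivial equation true =?= true.
MGU = { T := app(unit,branch(true,n,unit)) }, so T := app(unit,branch(true,n,unit)).

app(unit,branch(true,n,unit))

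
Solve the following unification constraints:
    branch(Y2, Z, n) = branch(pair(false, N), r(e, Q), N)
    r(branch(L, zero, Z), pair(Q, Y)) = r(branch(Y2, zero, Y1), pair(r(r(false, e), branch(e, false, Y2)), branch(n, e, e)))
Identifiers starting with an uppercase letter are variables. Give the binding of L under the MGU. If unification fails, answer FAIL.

pair(false, n)

Decompose branch/3: Y2 = pair(false, N),  Z = r(e, Q),  n = N.
Bind Y2 := pair(false, N); substituting into the one remaining equation that mentions Y2 gives: r(branch(L, zero, Z), pair(Q, Y)) = r(branch(pair(false, N), zero, Y1), pair(r(r(false, e), branch(e, false, pair(false, N))), branch(n, e, e))).
Bind Z := r(e, Q); substituting into the one remaining equation that mentions Z gives: r(branch(L, zero, r(e, Q)), pair(Q, Y)) = r(branch(pair(false, N), zero, Y1), pair(r(r(false, e), branch(e, false, pair(false, N))), branch(n, e, e))).
Bind N := n; substituting into the remaining equation gives: r(branch(L, zero, r(e, Q)), pair(Q, Y)) = r(branch(pair(false, n), zero, Y1), pair(r(r(false, e), branch(e, false, pair(false, n))), branch(n, e, e))). Substituting into the earlier binding gives Y2 := pair(false, n).
Decompose r/2: branch(L, zero, r(e, Q)) = branch(pair(false, n), zero, Y1),  pair(Q, Y) = pair(r(r(false, e), branch(e, false, pair(false, n))), branch(n, e, e)).
Decompose branch/3: L = pair(false, n),  zero = zero,  r(e, Q) = Y1.
Bind L := pair(false, n); no other remaining equation mentions L.
Delete trivial equation zero = zero.
Bind Y1 := r(e, Q); no other remaining equation mentions Y1.
Decompose pair/2: Q = r(r(false, e), branch(e, false, pair(false, n))),  Y = branch(n, e, e).
Bind Q := r(r(false, e), branch(e, false, pair(false, n))); no other remaining equation mentions Q. Substituting into the earlier bindings gives Z := r(e, r(r(false, e), branch(e, false, pair(false, n)))), Y1 := r(e, r(r(false, e), branch(e, false, pair(false, n)))).
Bind Y := branch(n, e, e).
MGU = { Y2 -> pair(false, n), Z -> r(e, r(r(false, e), branch(e, false, pair(false, n)))), N -> n, L -> pair(false, n), Y1 -> r(e, r(r(false, e), branch(e, false, pair(false, n)))), Q -> r(r(false, e), branch(e, false, pair(false, n))), Y -> branch(n, e, e) }, so L -> pair(false, n).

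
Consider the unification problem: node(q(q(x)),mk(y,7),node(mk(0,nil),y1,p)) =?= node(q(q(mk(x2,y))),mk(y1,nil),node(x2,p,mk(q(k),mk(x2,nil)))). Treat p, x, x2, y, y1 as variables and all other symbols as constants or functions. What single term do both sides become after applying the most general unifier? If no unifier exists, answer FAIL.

Decompose node/3: q(q(x)) =?= q(q(mk(x2,y))),  mk(y,7) =?= mk(y1,nil),  node(mk(0,nil),y1,p) =?= node(x2,p,mk(q(k),mk(x2,nil))).
Decompose q/1: q(x) =?= q(mk(x2,y)).
Decompose q/1: x =?= mk(x2,y).
Bind x := mk(x2,y); no other remaining equation mentions x.
Decompose mk/2: y =?= y1,  7 =?= nil.
Bind y := y1; no other remaining equation mentions y. Substituting into the earlier binding gives x := mk(x2,y1).
Clash: constants 7 and nil differ; no unifier exists.

FAIL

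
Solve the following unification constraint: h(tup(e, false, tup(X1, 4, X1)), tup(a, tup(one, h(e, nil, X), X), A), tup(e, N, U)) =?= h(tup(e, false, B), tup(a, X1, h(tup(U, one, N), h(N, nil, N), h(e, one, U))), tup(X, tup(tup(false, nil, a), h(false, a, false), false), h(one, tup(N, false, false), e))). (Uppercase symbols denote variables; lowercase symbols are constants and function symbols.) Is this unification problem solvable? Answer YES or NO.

Decompose h/3: tup(e, false, tup(X1, 4, X1)) =?= tup(e, false, B),  tup(a, tup(one, h(e, nil, X), X), A) =?= tup(a, X1, h(tup(U, one, N), h(N, nil, N), h(e, one, U))),  tup(e, N, U) =?= tup(X, tup(tup(false, nil, a), h(false, a, false), false), h(one, tup(N, false, false), e)).
Decompose tup/3: e =?= e,  false =?= false,  tup(X1, 4, X1) =?= B.
Delete trivial equation e =?= e.
Delete trivial equation false =?= false.
Bind B := tup(X1, 4, X1); no other remaining equation mentions B.
Decompose tup/3: a =?= a,  tup(one, h(e, nil, X), X) =?= X1,  A =?= h(tup(U, one, N), h(N, nil, N), h(e, one, U)).
Delete trivial equation a =?= a.
Bind X1 := tup(one, h(e, nil, X), X); no other remaining equation mentions X1. Substituting into the earlier binding gives B := tup(tup(one, h(e, nil, X), X), 4, tup(one, h(e, nil, X), X)).
Bind A := h(tup(U, one, N), h(N, nil, N), h(e, one, U)); no other remaining equation mentions A.
Decompose tup/3: e =?= X,  N =?= tup(tup(false, nil, a), h(false, a, false), false),  U =?= h(one, tup(N, false, false), e).
Bind X := e; no other remaining equation mentions X. Substituting into the earlier bindings gives B := tup(tup(one, h(e, nil, e), e), 4, tup(one, h(e, nil, e), e)), X1 := tup(one, h(e, nil, e), e).
Bind N := tup(tup(false, nil, a), h(false, a, false), false); substituting into the remaining equation gives: U =?= h(one, tup(tup(tup(false, nil, a), h(false, a, false), false), false, false), e). Substituting into the earlier binding gives A := h(tup(U, one, tup(tup(false, nil, a), h(false, a, false), false)), h(tup(tup(false, nil, a), h(false, a, false), false), nil, tup(tup(false, nil, a), h(false, a, false), false)), h(e, one, U)).
Bind U := h(one, tup(tup(tup(false, nil, a), h(false, a, false), false), false, false), e). Substituting into the earlier binding gives A := h(tup(h(one, tup(tup(tup(false, nil, a), h(false, a, false), false), false, false), e), one, tup(tup(false, nil, a), h(false, a, false), false)), h(tup(tup(false, nil, a), h(false, a, false), false), nil, tup(tup(false, nil, a), h(false, a, false), false)), h(e, one, h(one, tup(tup(tup(false, nil, a), h(false, a, false), false), false, false), e))).
No equations remain and no clash or occurs-check failure arose, so a unifier exists.

YES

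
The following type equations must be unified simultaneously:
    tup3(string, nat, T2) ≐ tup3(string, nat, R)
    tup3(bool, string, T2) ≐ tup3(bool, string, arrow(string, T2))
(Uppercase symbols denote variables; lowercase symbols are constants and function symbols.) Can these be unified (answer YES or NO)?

Decompose tup3/3: string ≐ string,  nat ≐ nat,  T2 ≐ R.
Delete trivial equation string ≐ string.
Delete trivial equation nat ≐ nat.
Bind T2 := R; substituting into the remaining equation gives: tup3(bool, string, R) ≐ tup3(bool, string, arrow(string, R)).
Decompose tup3/3: bool ≐ bool,  string ≐ string,  R ≐ arrow(string, R).
Delete trivial equation bool ≐ bool.
Delete trivial equation string ≐ string.
Occurs check fails: R occurs in arrow(string, R); the equation R ≐ arrow(string, R) has no finite solution.

NO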